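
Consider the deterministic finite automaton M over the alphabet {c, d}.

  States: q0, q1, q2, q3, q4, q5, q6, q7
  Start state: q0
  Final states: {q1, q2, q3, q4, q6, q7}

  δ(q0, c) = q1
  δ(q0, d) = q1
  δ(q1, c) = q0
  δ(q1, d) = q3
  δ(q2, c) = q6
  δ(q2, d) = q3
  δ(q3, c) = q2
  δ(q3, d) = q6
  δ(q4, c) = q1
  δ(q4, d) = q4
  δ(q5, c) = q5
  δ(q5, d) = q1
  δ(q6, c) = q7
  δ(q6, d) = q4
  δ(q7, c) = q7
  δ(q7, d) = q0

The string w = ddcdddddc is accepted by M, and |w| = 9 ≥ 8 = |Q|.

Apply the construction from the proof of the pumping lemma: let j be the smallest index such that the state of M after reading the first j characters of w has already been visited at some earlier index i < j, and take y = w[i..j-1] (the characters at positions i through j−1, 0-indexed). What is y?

cd

State sequence: q0 -d-> q1 -d-> q3 -c-> q2 -d-> q3 -d-> q6 -d-> q4 -d-> q4 -d-> q4 -c-> q1
First repeat at step 4: q3 was already visited.

So i = 2, j = 4, giving x = w[0:2] = dd, y = w[2:4] = cd, z = w[4:9] = ddddc.
Check: |xy| = 4 ≤ 8 and |y| = 2 ≥ 1. Reading y takes M from q3 back to q3, so every xyⁱz is accepted.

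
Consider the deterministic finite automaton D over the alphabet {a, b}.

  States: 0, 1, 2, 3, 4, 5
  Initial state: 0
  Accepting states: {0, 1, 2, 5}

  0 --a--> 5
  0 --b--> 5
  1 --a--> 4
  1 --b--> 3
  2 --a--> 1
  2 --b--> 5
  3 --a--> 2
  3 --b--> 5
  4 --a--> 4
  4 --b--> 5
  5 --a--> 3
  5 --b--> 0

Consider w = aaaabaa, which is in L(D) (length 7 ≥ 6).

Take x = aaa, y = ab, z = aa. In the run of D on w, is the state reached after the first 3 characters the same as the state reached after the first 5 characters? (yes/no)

no

State sequence: 0 -a-> 5 -a-> 3 -a-> 2 -a-> 1 -b-> 3

After x (step 3): 2. After xy (step 5): 3.
They differ (2 ≠ 3), so y is not a cycle from the state after x; this split is not the one the pumping-lemma construction produces, and pumping y need not keep the string in L(D).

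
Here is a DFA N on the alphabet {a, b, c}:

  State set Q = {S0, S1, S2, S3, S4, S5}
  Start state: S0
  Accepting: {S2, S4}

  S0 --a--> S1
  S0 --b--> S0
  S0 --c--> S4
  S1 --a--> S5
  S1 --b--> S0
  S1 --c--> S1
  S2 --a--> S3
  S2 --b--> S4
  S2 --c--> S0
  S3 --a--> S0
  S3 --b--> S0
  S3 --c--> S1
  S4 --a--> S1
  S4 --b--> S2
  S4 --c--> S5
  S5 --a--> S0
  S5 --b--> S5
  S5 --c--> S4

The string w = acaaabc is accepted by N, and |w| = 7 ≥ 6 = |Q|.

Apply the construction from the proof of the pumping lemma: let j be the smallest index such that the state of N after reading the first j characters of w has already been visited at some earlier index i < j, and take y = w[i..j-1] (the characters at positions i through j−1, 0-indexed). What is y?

State sequence: S0 -a-> S1 -c-> S1 -a-> S5 -a-> S0 -a-> S1 -b-> S0 -c-> S4
First repeat at step 2: S1 was already visited.

So i = 1, j = 2, giving x = w[0:1] = a, y = w[1:2] = c, z = w[2:7] = aaabc.
Check: |xy| = 2 ≤ 6 and |y| = 1 ≥ 1. Reading y takes N from S1 back to S1, so every xyⁱz is accepted.
Since N has 6 states, any run of length ≥ 6 visits 6+1 states, so by pigeonhole some state repeats within the first 6 steps — that repeat gives the pumpable loop.

c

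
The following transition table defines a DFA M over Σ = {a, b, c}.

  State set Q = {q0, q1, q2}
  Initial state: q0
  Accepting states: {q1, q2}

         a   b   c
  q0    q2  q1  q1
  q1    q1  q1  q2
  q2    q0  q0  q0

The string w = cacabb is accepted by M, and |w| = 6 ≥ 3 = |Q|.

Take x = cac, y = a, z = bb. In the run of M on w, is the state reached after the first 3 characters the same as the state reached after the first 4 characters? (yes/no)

Run of M on the first 4 characters of w = c a c a:
  step 0: q0  (start)
  step 1: q1  (read c: q0→q1)
  step 2: q1  (read a: q1→q1)
  step 3: q2  (read c: q1→q2)
  step 4: q0  (read a: q2→q0)

After x (step 3): q2. After xy (step 4): q0.
They differ (q2 ≠ q0), so y is not a cycle from the state after x; this split is not the one the pumping-lemma construction produces, and pumping y need not keep the string in L(M).

no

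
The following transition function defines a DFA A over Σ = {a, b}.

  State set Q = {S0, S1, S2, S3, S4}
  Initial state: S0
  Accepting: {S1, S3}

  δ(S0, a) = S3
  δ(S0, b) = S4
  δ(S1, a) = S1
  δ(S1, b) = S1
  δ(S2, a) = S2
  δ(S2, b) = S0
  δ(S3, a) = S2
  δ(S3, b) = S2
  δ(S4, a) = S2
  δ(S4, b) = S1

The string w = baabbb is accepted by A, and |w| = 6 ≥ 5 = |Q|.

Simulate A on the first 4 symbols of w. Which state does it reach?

State sequence: S0 -b-> S4 -a-> S2 -a-> S2 -b-> S0

After reading 4 characters, A is in state S0.
(This kind of state-tracing is the core of the pumping-lemma construction: with 5 states, pigeonhole forces a repeat within the first 5 steps.)

S0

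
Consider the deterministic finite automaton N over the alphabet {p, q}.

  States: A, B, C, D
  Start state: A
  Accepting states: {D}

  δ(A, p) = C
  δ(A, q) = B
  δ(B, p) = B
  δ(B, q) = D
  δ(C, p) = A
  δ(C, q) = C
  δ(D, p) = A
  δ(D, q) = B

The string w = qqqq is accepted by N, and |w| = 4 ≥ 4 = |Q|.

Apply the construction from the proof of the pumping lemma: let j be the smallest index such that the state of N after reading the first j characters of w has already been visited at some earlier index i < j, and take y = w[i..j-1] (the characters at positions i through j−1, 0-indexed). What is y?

Run of N on w = q q q q:
  step 0: A  (start)
  step 1: B  (read q: A→B)
  step 2: D  (read q: B→D)
  step 3: B  (read q: D→B)   ← first repeat (B seen earlier)
  step 4: D  (read q: B→D)

So i = 1, j = 3, giving x = w[0:1] = q, y = w[1:3] = qq, z = w[3:4] = q.
Check: |xy| = 3 ≤ 4 and |y| = 2 ≥ 1. Reading y takes N from B back to B, so every xyⁱz is accepted.
Pumping length from the standard proof: p = 4 (the number of states). The repeated state found above gives |xy| = j ≤ 4 and |y| = j − i ≥ 1.

qq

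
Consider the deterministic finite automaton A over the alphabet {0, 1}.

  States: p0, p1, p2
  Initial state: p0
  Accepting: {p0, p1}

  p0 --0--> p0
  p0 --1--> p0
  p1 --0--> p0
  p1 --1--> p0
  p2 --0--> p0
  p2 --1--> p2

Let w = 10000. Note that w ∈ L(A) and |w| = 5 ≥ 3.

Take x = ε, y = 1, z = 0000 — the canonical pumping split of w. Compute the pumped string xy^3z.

xy^3z = ε·1·1·1·0000 = 1110000.
Reading y = 1 takes A from p0 back to p0, so after x·y·y·y the machine is still in p0, and z then leads to the accepting state p0. Hence 1110000 ∈ L(A).

1110000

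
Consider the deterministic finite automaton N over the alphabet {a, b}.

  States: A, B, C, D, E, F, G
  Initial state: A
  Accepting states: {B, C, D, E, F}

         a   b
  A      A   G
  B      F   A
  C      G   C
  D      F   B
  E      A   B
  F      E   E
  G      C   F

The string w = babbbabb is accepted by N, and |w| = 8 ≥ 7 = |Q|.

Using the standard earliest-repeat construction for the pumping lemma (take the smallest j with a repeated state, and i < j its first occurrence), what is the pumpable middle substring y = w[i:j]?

Run of N on w = b a b b b a b b:
  step 0: A  (start)
  step 1: G  (read b: A→G)
  step 2: C  (read a: G→C)
  step 3: C  (read b: C→C)   ← first repeat (C seen earlier)
  step 4: C  (read b: C→C)
  step 5: C  (read b: C→C)
  step 6: G  (read a: C→G)
  step 7: F  (read b: G→F)
  step 8: E  (read b: F→E)

So i = 2, j = 3, giving x = w[0:2] = ba, y = w[2:3] = b, z = w[3:8] = bbabb.
Check: |xy| = 3 ≤ 7 and |y| = 1 ≥ 1. Reading y takes N from C back to C, so every xyⁱz is accepted.

b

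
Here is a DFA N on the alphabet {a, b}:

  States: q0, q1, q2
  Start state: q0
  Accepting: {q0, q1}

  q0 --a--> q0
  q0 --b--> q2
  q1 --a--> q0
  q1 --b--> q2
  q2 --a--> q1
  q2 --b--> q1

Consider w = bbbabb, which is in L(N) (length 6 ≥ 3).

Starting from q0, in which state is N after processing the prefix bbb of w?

Run of N on the first 3 characters of w = b b b:
  step 0: q0  (start)
  step 1: q2  (read b: q0→q2)
  step 2: q1  (read b: q2→q1)
  step 3: q2  (read b: q1→q2)

After reading 3 characters, N is in state q2.

q2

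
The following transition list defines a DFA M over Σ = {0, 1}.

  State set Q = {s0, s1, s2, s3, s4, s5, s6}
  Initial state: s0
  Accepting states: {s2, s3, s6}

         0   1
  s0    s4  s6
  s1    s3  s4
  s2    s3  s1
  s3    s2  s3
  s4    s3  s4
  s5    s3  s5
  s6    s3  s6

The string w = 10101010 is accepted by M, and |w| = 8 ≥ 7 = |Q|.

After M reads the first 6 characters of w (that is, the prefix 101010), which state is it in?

Run of M on the first 6 characters of w = 1 0 1 0 1 0:
  step 0: s0  (start)
  step 1: s6  (read 1: s0→s6)
  step 2: s3  (read 0: s6→s3)
  step 3: s3  (read 1: s3→s3)
  step 4: s2  (read 0: s3→s2)
  step 5: s1  (read 1: s2→s1)
  step 6: s3  (read 0: s1→s3)

After reading 6 characters, M is in state s3.
(This kind of state-tracing is the core of the pumping-lemma construction: with 7 states, pigeonhole forces a repeat within the first 7 steps.)

s3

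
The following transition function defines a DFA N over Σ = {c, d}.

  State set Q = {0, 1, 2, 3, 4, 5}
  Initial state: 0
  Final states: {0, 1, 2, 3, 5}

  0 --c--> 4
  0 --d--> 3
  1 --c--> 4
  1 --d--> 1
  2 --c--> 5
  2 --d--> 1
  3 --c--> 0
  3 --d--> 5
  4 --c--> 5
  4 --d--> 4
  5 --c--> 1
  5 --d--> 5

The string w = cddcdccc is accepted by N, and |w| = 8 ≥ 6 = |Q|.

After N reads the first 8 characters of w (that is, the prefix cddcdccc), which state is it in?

Run of N on the first 8 characters of w = c d d c d c c c:
  step 0: 0  (start)
  step 1: 4  (read c: 0→4)
  step 2: 4  (read d: 4→4)
  step 3: 4  (read d: 4→4)
  step 4: 5  (read c: 4→5)
  step 5: 5  (read d: 5→5)
  step 6: 1  (read c: 5→1)
  step 7: 4  (read c: 1→4)
  step 8: 5  (read c: 4→5)

After reading 8 characters, N is in state 5.
(This kind of state-tracing is the core of the pumping-lemma construction: with 6 states, pigeonhole forces a repeat within the first 6 steps.)

5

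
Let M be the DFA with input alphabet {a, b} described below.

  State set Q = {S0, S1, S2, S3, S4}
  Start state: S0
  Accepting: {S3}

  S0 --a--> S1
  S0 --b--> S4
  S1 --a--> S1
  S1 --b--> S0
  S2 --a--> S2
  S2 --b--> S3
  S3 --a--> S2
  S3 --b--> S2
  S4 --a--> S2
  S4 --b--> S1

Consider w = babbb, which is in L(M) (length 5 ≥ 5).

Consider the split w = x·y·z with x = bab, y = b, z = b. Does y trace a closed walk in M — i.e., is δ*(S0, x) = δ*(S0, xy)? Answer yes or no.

State sequence: S0 -b-> S4 -a-> S2 -b-> S3 -b-> S2

After x (step 3): S3. After xy (step 4): S2.
They differ (S3 ≠ S2), so y is not a cycle from the state after x; this split is not the one the pumping-lemma construction produces, and pumping y need not keep the string in L(M).

no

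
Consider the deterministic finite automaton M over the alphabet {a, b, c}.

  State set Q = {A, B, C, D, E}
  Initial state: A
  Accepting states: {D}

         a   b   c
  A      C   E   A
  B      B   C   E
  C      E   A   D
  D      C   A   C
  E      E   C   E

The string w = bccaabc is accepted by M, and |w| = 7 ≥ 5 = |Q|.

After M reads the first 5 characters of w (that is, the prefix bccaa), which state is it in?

E

Run of M on the first 5 characters of w = b c c a a:
  step 0: A  (start)
  step 1: E  (read b: A→E)
  step 2: E  (read c: E→E)
  step 3: E  (read c: E→E)
  step 4: E  (read a: E→E)
  step 5: E  (read a: E→E)

After reading 5 characters, M is in state E.
(This kind of state-tracing is the core of the pumping-lemma construction: with 5 states, pigeonhole forces a repeat within the first 5 steps.)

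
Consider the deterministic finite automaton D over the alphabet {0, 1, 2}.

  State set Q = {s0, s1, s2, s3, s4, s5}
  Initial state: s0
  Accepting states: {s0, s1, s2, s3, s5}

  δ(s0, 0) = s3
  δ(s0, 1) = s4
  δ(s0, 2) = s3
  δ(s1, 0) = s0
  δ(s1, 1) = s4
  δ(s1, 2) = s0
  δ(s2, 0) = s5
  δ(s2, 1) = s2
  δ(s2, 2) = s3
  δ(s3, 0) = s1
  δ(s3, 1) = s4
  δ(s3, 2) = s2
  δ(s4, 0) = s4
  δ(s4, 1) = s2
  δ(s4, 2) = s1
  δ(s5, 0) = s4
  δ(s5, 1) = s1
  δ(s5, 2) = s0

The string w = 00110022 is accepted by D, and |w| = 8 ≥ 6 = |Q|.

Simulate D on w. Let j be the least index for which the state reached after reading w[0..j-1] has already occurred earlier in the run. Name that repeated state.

s4

State sequence: s0 -0-> s3 -0-> s1 -1-> s4 -1-> s2 -0-> s5 -0-> s4 -2-> s1 -2-> s0
First repeat at step 6: s4 was already visited.

The earliest repeat is at step j = 6: D is in s4, which it already visited at step i = 3.
The DFA has 6 states, so the proof of the pumping lemma guarantees a repeated state among the first 6+1 visited; the segment between the two visits is the pumpable y.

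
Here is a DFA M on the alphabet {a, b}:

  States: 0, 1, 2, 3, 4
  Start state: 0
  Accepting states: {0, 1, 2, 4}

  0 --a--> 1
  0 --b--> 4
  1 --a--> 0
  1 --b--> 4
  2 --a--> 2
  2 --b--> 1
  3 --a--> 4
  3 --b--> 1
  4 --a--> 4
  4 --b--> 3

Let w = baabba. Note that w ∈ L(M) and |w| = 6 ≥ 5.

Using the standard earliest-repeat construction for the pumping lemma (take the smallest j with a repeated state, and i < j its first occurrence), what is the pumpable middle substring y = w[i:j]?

State sequence: 0 -b-> 4 -a-> 4 -a-> 4 -b-> 3 -b-> 1 -a-> 0
First repeat at step 2: 4 was already visited.

So i = 1, j = 2, giving x = w[0:1] = b, y = w[1:2] = a, z = w[2:6] = abba.
Check: |xy| = 2 ≤ 5 and |y| = 1 ≥ 1. Reading y takes M from 4 back to 4, so every xyⁱz is accepted.

a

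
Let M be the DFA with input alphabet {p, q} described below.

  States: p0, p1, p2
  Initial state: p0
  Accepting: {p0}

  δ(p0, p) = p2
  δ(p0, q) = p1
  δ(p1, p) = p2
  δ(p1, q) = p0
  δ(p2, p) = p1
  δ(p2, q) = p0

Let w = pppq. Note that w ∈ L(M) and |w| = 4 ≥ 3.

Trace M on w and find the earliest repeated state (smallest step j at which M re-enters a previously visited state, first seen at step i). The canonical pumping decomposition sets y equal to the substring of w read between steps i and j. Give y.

Run of M on w = p p p q:
  step 0: p0  (start)
  step 1: p2  (read p: p0→p2)
  step 2: p1  (read p: p2→p1)
  step 3: p2  (read p: p1→p2)   ← first repeat (p2 seen earlier)
  step 4: p0  (read q: p2→p0)

So i = 1, j = 3, giving x = w[0:1] = p, y = w[1:3] = pp, z = w[3:4] = q.
Check: |xy| = 3 ≤ 3 and |y| = 2 ≥ 1. Reading y takes M from p2 back to p2, so every xyⁱz is accepted.
Pumping length from the standard proof: p = 3 (the number of states). The repeated state found above gives |xy| = j ≤ 3 and |y| = j − i ≥ 1.

pp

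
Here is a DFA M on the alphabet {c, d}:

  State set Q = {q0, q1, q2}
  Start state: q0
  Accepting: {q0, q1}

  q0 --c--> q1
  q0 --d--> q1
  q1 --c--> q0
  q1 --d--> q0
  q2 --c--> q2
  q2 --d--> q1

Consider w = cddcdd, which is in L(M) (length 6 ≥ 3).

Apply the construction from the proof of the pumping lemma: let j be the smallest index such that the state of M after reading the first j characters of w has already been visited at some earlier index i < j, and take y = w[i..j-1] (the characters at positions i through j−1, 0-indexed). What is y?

State sequence: q0 -c-> q1 -d-> q0 -d-> q1 -c-> q0 -d-> q1 -d-> q0
First repeat at step 2: q0 was already visited.

So i = 0, j = 2, giving x = w[0:0] = ε, y = w[0:2] = cd, z = w[2:6] = dcdd.
Check: |xy| = 2 ≤ 3 and |y| = 2 ≥ 1. Reading y takes M from q0 back to q0, so every xyⁱz is accepted.

cd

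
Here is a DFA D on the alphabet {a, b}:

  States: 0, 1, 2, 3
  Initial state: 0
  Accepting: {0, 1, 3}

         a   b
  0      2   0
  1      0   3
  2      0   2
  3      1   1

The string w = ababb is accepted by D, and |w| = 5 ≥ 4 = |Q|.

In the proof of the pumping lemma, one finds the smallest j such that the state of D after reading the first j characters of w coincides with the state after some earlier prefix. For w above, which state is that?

Run of D on w = a b a b b:
  step 0: 0  (start)
  step 1: 2  (read a: 0→2)
  step 2: 2  (read b: 2→2)   ← first repeat (2 seen earlier)
  step 3: 0  (read a: 2→0)
  step 4: 0  (read b: 0→0)
  step 5: 0  (read b: 0→0)

The earliest repeat is at step j = 2: D is in 2, which it already visited at step i = 1.

2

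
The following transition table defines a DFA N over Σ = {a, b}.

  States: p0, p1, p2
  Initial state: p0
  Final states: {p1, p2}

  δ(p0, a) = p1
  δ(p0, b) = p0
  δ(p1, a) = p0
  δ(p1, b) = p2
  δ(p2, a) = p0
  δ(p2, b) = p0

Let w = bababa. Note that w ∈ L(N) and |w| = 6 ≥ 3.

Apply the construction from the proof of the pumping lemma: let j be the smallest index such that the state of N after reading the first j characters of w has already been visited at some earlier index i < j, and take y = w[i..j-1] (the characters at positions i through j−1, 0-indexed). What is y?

b

State sequence: p0 -b-> p0 -a-> p1 -b-> p2 -a-> p0 -b-> p0 -a-> p1
First repeat at step 1: p0 was already visited.

So i = 0, j = 1, giving x = w[0:0] = ε, y = w[0:1] = b, z = w[1:6] = ababa.
Check: |xy| = 1 ≤ 3 and |y| = 1 ≥ 1. Reading y takes N from p0 back to p0, so every xyⁱz is accepted.
The DFA has 3 states, so the proof of the pumping lemma guarantees a repeated state among the first 3+1 visited; the segment between the two visits is the pumpable y.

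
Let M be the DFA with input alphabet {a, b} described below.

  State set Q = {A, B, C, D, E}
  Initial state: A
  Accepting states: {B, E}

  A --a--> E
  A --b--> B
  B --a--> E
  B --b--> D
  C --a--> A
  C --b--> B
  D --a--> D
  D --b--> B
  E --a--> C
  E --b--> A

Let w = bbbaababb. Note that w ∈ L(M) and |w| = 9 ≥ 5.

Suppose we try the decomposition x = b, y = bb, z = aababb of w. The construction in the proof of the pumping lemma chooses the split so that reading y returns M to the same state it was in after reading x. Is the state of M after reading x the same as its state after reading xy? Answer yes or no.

Run of M on the first 3 characters of w = b b b:
  step 0: A  (start)
  step 1: B  (read b: A→B)
  step 2: D  (read b: B→D)
  step 3: B  (read b: D→B)

After x (step 1): B. After xy (step 3): B.
They match, so y = bb drives M around a cycle from B back to itself; pumping y any number of times keeps M in B before reading z, and xyⁱz ∈ L(M) for every i ≥ 0.

yes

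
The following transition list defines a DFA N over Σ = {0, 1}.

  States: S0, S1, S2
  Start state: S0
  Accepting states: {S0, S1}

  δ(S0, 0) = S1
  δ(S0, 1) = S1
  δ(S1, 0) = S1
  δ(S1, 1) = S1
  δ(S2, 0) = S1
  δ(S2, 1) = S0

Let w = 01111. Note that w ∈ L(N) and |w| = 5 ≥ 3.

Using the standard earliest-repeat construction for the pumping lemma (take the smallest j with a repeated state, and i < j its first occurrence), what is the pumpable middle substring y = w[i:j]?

1

State sequence: S0 -0-> S1 -1-> S1 -1-> S1 -1-> S1 -1-> S1
First repeat at step 2: S1 was already visited.

So i = 1, j = 2, giving x = w[0:1] = 0, y = w[1:2] = 1, z = w[2:5] = 111.
Check: |xy| = 2 ≤ 3 and |y| = 1 ≥ 1. Reading y takes N from S1 back to S1, so every xyⁱz is accepted.
The DFA has 3 states, so the proof of the pumping lemma guarantees a repeated state among the first 3+1 visited; the segment between the two visits is the pumpable y.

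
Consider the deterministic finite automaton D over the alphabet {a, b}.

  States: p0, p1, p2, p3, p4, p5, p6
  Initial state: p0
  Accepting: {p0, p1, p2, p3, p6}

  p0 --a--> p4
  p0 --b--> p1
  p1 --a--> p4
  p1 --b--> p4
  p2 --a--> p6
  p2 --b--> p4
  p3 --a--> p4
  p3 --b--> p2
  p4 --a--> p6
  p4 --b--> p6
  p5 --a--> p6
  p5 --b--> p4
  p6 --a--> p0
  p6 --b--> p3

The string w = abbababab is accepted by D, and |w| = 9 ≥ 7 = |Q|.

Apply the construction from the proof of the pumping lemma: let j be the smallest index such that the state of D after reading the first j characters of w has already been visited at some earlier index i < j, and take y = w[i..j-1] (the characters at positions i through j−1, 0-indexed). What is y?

bba

State sequence: p0 -a-> p4 -b-> p6 -b-> p3 -a-> p4 -b-> p6 -a-> p0 -b-> p1 -a-> p4 -b-> p6
First repeat at step 4: p4 was already visited.

So i = 1, j = 4, giving x = w[0:1] = a, y = w[1:4] = bba, z = w[4:9] = babab.
Check: |xy| = 4 ≤ 7 and |y| = 3 ≥ 1. Reading y takes D from p4 back to p4, so every xyⁱz is accepted.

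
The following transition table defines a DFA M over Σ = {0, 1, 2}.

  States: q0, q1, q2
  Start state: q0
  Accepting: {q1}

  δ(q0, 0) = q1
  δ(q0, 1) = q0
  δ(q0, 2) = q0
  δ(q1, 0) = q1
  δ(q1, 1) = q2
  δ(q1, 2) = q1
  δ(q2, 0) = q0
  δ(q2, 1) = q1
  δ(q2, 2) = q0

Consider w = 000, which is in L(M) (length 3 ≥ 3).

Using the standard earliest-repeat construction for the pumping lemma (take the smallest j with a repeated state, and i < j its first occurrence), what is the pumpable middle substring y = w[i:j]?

Run of M on w = 0 0 0:
  step 0: q0  (start)
  step 1: q1  (read 0: q0→q1)
  step 2: q1  (read 0: q1→q1)   ← first repeat (q1 seen earlier)
  step 3: q1  (read 0: q1→q1)

So i = 1, j = 2, giving x = w[0:1] = 0, y = w[1:2] = 0, z = w[2:3] = 0.
Check: |xy| = 2 ≤ 3 and |y| = 1 ≥ 1. Reading y takes M from q1 back to q1, so every xyⁱz is accepted.
The DFA has 3 states, so the proof of the pumping lemma guarantees a repeated state among the first 3+1 visited; the segment between the two visits is the pumpable y.

0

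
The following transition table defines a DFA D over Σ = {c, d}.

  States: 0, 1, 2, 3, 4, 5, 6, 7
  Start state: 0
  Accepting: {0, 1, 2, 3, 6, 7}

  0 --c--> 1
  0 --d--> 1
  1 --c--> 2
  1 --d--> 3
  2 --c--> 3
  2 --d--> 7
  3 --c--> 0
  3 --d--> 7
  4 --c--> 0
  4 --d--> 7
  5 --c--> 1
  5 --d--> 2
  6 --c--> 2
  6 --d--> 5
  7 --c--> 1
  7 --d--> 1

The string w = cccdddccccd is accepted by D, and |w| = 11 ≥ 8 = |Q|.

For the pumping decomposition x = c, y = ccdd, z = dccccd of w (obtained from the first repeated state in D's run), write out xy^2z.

cccddccdddccccd

xy^2z = c·ccdd·ccdd·dccccd = cccddccdddccccd.
Reading y = ccdd takes D from 1 back to 1, so after x·y·y the machine is still in 1, and z then leads to the accepting state 7. Hence cccddccdddccccd ∈ L(D).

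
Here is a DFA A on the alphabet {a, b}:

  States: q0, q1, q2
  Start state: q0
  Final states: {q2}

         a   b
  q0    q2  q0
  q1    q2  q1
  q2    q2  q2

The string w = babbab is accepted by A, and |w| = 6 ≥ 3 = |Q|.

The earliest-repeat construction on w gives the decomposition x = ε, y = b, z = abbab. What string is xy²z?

bbabbab

xy^2z = ε·b·b·abbab = bbabbab.
Reading y = b takes A from q0 back to q0, so after x·y·y the machine is still in q0, and z then leads to the accepting state q2. Hence bbabbab ∈ L(A).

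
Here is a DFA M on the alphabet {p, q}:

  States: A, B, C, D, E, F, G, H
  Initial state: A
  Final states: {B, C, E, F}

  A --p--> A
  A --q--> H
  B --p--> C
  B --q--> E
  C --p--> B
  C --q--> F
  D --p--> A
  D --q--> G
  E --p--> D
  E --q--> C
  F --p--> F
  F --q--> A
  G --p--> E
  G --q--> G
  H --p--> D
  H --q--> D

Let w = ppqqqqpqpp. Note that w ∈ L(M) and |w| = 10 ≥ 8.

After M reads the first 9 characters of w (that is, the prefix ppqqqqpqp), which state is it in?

B

Run of M on the first 9 characters of w = p p q q q q p q p:
  step 0: A  (start)
  step 1: A  (read p: A→A)
  step 2: A  (read p: A→A)
  step 3: H  (read q: A→H)
  step 4: D  (read q: H→D)
  step 5: G  (read q: D→G)
  step 6: G  (read q: G→G)
  step 7: E  (read p: G→E)
  step 8: C  (read q: E→C)
  step 9: B  (read p: C→B)

After reading 9 characters, M is in state B.
(This kind of state-tracing is the core of the pumping-lemma construction: with 8 states, pigeonhole forces a repeat within the first 8 steps.)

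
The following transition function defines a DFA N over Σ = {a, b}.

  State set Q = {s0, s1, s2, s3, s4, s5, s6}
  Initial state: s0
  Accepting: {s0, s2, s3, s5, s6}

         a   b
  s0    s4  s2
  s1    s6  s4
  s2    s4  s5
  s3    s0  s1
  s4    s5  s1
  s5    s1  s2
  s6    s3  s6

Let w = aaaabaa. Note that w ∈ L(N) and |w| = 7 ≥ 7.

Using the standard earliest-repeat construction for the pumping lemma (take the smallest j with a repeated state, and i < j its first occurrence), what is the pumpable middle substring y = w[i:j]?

Run of N on w = a a a a b a a:
  step 0: s0  (start)
  step 1: s4  (read a: s0→s4)
  step 2: s5  (read a: s4→s5)
  step 3: s1  (read a: s5→s1)
  step 4: s6  (read a: s1→s6)
  step 5: s6  (read b: s6→s6)   ← first repeat (s6 seen earlier)
  step 6: s3  (read a: s6→s3)
  step 7: s0  (read a: s3→s0)

So i = 4, j = 5, giving x = w[0:4] = aaaa, y = w[4:5] = b, z = w[5:7] = aa.
Check: |xy| = 5 ≤ 7 and |y| = 1 ≥ 1. Reading y takes N from s6 back to s6, so every xyⁱz is accepted.

b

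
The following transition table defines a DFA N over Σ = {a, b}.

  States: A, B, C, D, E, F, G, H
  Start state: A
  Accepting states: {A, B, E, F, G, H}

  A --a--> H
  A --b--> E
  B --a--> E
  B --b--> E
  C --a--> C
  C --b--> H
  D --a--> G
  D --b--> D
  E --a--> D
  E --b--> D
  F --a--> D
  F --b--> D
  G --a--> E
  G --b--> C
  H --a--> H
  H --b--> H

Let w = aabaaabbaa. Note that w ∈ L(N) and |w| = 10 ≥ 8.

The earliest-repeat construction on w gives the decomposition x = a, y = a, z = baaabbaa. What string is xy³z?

xy^3z = a·a·a·a·baaabbaa = aaaabaaabbaa.
Reading y = a takes N from H back to H, so after x·y·y·y the machine is still in H, and z then leads to the accepting state H. Hence aaaabaaabbaa ∈ L(N).

aaaabaaabbaa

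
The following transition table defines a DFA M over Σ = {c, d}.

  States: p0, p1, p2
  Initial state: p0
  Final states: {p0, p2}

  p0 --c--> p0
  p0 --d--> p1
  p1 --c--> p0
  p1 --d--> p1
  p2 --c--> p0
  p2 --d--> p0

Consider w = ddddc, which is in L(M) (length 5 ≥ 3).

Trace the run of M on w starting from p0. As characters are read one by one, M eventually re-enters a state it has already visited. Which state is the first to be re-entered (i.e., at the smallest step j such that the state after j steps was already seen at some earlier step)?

p1

State sequence: p0 -d-> p1 -d-> p1 -d-> p1 -d-> p1 -c-> p0
First repeat at step 2: p1 was already visited.

The earliest repeat is at step j = 2: M is in p1, which it already visited at step i = 1.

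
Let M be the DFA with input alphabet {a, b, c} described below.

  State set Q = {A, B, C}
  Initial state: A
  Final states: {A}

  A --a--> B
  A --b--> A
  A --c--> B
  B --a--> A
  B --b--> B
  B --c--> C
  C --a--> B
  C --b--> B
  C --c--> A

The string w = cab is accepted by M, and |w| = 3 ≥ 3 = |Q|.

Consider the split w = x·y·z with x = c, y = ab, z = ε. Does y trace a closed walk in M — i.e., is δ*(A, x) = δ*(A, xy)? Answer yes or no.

no

Run of M on the first 3 characters of w = c a b:
  step 0: A  (start)
  step 1: B  (read c: A→B)
  step 2: A  (read a: B→A)
  step 3: A  (read b: A→A)

After x (step 1): B. After xy (step 3): A.
They differ (B ≠ A), so y is not a cycle from the state after x; this split is not the one the pumping-lemma construction produces, and pumping y need not keep the string in L(M).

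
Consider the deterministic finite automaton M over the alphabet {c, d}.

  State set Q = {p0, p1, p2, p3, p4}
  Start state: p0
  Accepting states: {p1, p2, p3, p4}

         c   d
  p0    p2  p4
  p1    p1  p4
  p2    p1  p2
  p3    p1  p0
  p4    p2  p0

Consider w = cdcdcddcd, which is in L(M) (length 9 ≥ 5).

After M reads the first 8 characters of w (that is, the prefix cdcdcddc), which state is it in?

State sequence: p0 -c-> p2 -d-> p2 -c-> p1 -d-> p4 -c-> p2 -d-> p2 -d-> p2 -c-> p1

After reading 8 characters, M is in state p1.

p1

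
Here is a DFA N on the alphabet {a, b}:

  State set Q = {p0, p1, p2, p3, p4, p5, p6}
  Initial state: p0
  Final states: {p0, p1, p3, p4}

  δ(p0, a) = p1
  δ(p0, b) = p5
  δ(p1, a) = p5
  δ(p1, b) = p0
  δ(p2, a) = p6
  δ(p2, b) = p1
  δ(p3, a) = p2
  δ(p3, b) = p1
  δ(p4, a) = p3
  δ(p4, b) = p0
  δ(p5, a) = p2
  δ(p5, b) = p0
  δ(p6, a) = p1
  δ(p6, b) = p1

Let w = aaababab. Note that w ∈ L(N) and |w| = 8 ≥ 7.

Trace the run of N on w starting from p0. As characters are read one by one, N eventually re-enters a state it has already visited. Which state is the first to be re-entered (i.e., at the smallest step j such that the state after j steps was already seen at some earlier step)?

p1

Run of N on w = a a a b a b a b:
  step 0: p0  (start)
  step 1: p1  (read a: p0→p1)
  step 2: p5  (read a: p1→p5)
  step 3: p2  (read a: p5→p2)
  step 4: p1  (read b: p2→p1)   ← first repeat (p1 seen earlier)
  step 5: p5  (read a: p1→p5)
  step 6: p0  (read b: p5→p0)
  step 7: p1  (read a: p0→p1)
  step 8: p0  (read b: p1→p0)

The earliest repeat is at step j = 4: N is in p1, which it already visited at step i = 1.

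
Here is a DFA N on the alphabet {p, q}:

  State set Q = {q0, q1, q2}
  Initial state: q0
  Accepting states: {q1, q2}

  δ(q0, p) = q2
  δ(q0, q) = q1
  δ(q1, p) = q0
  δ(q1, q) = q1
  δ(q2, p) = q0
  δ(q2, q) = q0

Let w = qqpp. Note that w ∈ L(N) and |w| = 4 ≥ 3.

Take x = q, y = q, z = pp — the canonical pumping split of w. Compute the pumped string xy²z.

qqqpp

xy^2z = q·q·q·pp = qqqpp.
Reading y = q takes N from q1 back to q1, so after x·y·y the machine is still in q1, and z then leads to the accepting state q2. Hence qqqpp ∈ L(N).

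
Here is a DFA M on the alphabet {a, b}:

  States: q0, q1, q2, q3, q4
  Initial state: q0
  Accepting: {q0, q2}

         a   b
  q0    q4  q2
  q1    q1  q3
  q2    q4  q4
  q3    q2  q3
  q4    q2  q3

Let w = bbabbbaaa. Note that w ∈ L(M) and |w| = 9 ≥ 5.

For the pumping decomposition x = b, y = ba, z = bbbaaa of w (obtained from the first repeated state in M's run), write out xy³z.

bbabababbbaaa

xy^3z = b·ba·ba·ba·bbbaaa = bbabababbbaaa.
Reading y = ba takes M from q2 back to q2, so after x·y·y·y the machine is still in q2, and z then leads to the accepting state q2. Hence bbabababbbaaa ∈ L(M).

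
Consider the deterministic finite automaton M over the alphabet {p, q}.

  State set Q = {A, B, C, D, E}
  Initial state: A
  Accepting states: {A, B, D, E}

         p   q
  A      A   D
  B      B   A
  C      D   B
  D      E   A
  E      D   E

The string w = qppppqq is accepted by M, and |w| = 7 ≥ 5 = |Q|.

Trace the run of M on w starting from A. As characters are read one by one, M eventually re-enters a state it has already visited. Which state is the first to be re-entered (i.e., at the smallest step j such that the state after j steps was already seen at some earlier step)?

D

State sequence: A -q-> D -p-> E -p-> D -p-> E -p-> D -q-> A -q-> D
First repeat at step 3: D was already visited.

The earliest repeat is at step j = 3: M is in D, which it already visited at step i = 1.
Pumping length from the standard proof: p = 5 (the number of states). The repeated state found above gives |xy| = j ≤ 5 and |y| = j − i ≥ 1.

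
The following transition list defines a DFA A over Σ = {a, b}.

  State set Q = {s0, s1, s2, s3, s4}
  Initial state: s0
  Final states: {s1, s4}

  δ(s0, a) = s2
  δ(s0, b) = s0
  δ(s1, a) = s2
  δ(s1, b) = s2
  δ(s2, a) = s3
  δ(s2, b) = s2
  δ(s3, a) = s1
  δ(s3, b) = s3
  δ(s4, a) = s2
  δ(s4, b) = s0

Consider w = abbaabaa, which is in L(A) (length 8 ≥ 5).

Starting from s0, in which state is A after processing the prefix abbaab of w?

Run of A on the first 6 characters of w = a b b a a b:
  step 0: s0  (start)
  step 1: s2  (read a: s0→s2)
  step 2: s2  (read b: s2→s2)
  step 3: s2  (read b: s2→s2)
  step 4: s3  (read a: s2→s3)
  step 5: s1  (read a: s3→s1)
  step 6: s2  (read b: s1→s2)

After reading 6 characters, A is in state s2.

s2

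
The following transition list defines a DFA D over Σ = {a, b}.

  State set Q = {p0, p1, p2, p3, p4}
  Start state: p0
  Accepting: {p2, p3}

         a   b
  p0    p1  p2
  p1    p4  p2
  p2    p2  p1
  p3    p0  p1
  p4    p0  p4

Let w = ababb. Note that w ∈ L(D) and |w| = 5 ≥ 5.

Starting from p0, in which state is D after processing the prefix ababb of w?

p2

State sequence: p0 -a-> p1 -b-> p2 -a-> p2 -b-> p1 -b-> p2

After reading 5 characters, D is in state p2.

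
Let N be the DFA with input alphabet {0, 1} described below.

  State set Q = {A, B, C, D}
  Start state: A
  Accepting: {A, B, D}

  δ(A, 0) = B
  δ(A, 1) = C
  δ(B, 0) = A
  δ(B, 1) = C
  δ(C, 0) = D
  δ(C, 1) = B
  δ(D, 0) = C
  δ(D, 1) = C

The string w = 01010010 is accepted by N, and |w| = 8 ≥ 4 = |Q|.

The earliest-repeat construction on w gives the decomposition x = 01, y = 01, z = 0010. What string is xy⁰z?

xy⁰z = xz = 01·0010 = 010010.
Reading y = 01 takes N from C back to C, so after x the machine is still in C, and z then leads to the accepting state A. Hence 010010 ∈ L(N).

010010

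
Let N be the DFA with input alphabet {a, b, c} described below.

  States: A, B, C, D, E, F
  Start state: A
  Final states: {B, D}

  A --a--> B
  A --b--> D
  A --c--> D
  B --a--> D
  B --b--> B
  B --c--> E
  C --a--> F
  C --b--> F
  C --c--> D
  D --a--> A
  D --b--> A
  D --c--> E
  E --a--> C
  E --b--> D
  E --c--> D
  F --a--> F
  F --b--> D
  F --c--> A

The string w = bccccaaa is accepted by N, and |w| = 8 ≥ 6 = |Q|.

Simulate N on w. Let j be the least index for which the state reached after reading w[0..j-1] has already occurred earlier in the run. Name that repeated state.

D

State sequence: A -b-> D -c-> E -c-> D -c-> E -c-> D -a-> A -a-> B -a-> D
First repeat at step 3: D was already visited.

The earliest repeat is at step j = 3: N is in D, which it already visited at step i = 1.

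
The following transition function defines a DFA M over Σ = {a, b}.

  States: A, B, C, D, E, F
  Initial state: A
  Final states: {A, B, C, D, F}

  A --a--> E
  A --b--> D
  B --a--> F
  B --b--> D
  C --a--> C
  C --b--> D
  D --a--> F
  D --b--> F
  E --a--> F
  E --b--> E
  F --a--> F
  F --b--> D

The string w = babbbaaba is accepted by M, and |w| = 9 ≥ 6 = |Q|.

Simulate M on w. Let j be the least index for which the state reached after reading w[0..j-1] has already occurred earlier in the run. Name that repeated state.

State sequence: A -b-> D -a-> F -b-> D -b-> F -b-> D -a-> F -a-> F -b-> D -a-> F
First repeat at step 3: D was already visited.

The earliest repeat is at step j = 3: M is in D, which it already visited at step i = 1.
Since M has 6 states, any run of length ≥ 6 visits 6+1 states, so by pigeonhole some state repeats within the first 6 steps — that repeat gives the pumpable loop.

D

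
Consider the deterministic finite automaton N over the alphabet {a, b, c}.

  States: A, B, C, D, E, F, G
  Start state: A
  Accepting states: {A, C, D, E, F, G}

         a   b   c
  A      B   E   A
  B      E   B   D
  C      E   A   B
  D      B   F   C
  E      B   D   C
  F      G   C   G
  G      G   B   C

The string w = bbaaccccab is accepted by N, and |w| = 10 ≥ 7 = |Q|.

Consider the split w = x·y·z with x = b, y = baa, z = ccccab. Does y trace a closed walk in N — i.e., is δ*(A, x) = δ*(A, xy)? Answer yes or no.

yes

Run of N on the first 4 characters of w = b b a a:
  step 0: A  (start)
  step 1: E  (read b: A→E)
  step 2: D  (read b: E→D)
  step 3: B  (read a: D→B)
  step 4: E  (read a: B→E)

After x (step 1): E. After xy (step 4): E.
They match, so y = baa drives N around a cycle from E back to itself; pumping y any number of times keeps N in E before reading z, and xyⁱz ∈ L(N) for every i ≥ 0.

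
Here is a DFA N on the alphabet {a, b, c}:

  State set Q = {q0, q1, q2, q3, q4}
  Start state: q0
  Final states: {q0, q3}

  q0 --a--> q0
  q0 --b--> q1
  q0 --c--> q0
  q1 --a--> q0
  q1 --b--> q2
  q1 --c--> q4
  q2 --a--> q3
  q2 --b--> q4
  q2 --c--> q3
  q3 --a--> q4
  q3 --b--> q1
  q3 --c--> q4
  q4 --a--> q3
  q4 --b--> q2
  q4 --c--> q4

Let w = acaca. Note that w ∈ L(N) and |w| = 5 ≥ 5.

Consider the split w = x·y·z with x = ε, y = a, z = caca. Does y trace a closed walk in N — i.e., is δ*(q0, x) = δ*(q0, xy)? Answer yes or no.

yes

Run of N on the first 1 characters of w = a:
  step 0: q0  (start)
  step 1: q0  (read a: q0→q0)

After x (step 0): q0. After xy (step 1): q0.
They match, so y = a drives N around a cycle from q0 back to itself; pumping y any number of times keeps N in q0 before reading z, and xyⁱz ∈ L(N) for every i ≥ 0.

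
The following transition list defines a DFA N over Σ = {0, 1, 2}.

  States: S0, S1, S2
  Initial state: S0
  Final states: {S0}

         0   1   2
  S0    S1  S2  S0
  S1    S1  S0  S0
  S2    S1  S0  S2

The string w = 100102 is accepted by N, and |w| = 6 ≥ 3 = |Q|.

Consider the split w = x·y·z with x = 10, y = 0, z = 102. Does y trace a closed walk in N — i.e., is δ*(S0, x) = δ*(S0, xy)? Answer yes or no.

yes

Run of N on the first 3 characters of w = 1 0 0:
  step 0: S0  (start)
  step 1: S2  (read 1: S0→S2)
  step 2: S1  (read 0: S2→S1)
  step 3: S1  (read 0: S1→S1)

After x (step 2): S1. After xy (step 3): S1.
They match, so y = 0 drives N around a cycle from S1 back to itself; pumping y any number of times keeps N in S1 before reading z, and xyⁱz ∈ L(N) for every i ≥ 0.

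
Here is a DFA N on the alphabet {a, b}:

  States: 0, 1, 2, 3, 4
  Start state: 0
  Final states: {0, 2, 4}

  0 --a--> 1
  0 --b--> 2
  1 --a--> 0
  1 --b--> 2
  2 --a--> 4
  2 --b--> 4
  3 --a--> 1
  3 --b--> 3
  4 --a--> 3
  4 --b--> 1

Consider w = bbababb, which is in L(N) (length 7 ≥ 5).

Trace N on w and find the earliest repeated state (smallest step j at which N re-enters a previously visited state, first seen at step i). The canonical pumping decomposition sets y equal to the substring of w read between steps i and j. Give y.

b

State sequence: 0 -b-> 2 -b-> 4 -a-> 3 -b-> 3 -a-> 1 -b-> 2 -b-> 4
First repeat at step 4: 3 was already visited.

So i = 3, j = 4, giving x = w[0:3] = bba, y = w[3:4] = b, z = w[4:7] = abb.
Check: |xy| = 4 ≤ 5 and |y| = 1 ≥ 1. Reading y takes N from 3 back to 3, so every xyⁱz is accepted.
The DFA has 5 states, so the proof of the pumping lemma guarantees a repeated state among the first 5+1 visited; the segment between the two visits is the pumpable y.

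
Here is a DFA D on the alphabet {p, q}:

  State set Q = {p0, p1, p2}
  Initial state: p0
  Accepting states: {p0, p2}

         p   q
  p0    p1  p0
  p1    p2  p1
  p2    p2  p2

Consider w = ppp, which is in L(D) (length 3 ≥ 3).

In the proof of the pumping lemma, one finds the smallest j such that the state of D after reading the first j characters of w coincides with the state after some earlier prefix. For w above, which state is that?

p2

State sequence: p0 -p-> p1 -p-> p2 -p-> p2
First repeat at step 3: p2 was already visited.

The earliest repeat is at step j = 3: D is in p2, which it already visited at step i = 2.
The DFA has 3 states, so the proof of the pumping lemma guarantees a repeated state among the first 3+1 visited; the segment between the two visits is the pumpable y.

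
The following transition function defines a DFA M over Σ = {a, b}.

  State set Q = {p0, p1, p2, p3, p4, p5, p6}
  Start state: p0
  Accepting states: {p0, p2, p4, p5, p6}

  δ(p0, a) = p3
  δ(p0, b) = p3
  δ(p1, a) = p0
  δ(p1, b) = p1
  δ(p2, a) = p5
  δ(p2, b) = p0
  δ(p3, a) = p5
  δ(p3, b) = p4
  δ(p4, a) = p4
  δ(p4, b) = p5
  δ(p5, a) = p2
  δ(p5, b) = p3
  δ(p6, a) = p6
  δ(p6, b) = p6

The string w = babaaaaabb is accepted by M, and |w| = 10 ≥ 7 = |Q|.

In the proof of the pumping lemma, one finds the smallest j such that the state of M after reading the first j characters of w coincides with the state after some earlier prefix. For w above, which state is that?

State sequence: p0 -b-> p3 -a-> p5 -b-> p3 -a-> p5 -a-> p2 -a-> p5 -a-> p2 -a-> p5 -b-> p3 -b-> p4
First repeat at step 3: p3 was already visited.

The earliest repeat is at step j = 3: M is in p3, which it already visited at step i = 1.
With |Q| = 7, pigeonhole forces a state repeat no later than step 7; the substring read between the first and second visits to that state can be pumped.

p3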